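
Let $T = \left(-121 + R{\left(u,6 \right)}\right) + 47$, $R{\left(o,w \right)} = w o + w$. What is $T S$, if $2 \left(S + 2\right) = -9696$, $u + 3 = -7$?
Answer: $620800$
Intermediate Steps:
$u = -10$ ($u = -3 - 7 = -10$)
$S = -4850$ ($S = -2 + \frac{1}{2} \left(-9696\right) = -2 - 4848 = -4850$)
$R{\left(o,w \right)} = w + o w$ ($R{\left(o,w \right)} = o w + w = w + o w$)
$T = -128$ ($T = \left(-121 + 6 \left(1 - 10\right)\right) + 47 = \left(-121 + 6 \left(-9\right)\right) + 47 = \left(-121 - 54\right) + 47 = -175 + 47 = -128$)
$T S = \left(-128\right) \left(-4850\right) = 620800$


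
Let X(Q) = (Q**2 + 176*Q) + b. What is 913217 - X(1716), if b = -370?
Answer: -2333085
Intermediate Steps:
X(Q) = -370 + Q**2 + 176*Q (X(Q) = (Q**2 + 176*Q) - 370 = -370 + Q**2 + 176*Q)
913217 - X(1716) = 913217 - (-370 + 1716**2 + 176*1716) = 913217 - (-370 + 2944656 + 302016) = 913217 - 1*3246302 = 913217 - 3246302 = -2333085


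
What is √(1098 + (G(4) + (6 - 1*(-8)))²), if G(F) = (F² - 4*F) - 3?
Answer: √1219 ≈ 34.914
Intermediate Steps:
G(F) = -3 + F² - 4*F
√(1098 + (G(4) + (6 - 1*(-8)))²) = √(1098 + ((-3 + 4² - 4*4) + (6 - 1*(-8)))²) = √(1098 + ((-3 + 16 - 16) + (6 + 8))²) = √(1098 + (-3 + 14)²) = √(1098 + 11²) = √(1098 + 121) = √1219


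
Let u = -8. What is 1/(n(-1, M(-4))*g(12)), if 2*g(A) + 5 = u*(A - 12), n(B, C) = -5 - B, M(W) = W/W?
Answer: 1/10 ≈ 0.10000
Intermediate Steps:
M(W) = 1
g(A) = 91/2 - 4*A (g(A) = -5/2 + (-8*(A - 12))/2 = -5/2 + (-8*(-12 + A))/2 = -5/2 + (96 - 8*A)/2 = -5/2 + (48 - 4*A) = 91/2 - 4*A)
1/(n(-1, M(-4))*g(12)) = 1/((-5 - 1*(-1))*(91/2 - 4*12)) = 1/((-5 + 1)*(91/2 - 48)) = 1/(-4*(-5/2)) = 1/10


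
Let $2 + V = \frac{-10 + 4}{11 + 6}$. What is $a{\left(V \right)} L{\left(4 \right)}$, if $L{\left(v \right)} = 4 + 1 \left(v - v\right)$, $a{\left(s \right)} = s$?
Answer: $- \frac{160}{17} \approx -9.4118$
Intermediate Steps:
$V = - \frac{40}{17}$ ($V = -2 + \frac{-10 + 4}{11 + 6} = -2 - \frac{6}{17} = - \frac{40}{17} \approx -2.3529$)
$L{\left(v \right)} = 4$ ($L{\left(v \right)} = 4 + 1 \cdot 0 = 4 + 0 = 4$)
$a{\left(V \right)} L{\left(4 \right)} = \left(- \frac{40}{17}\right) 4 = - \frac{160}{17}$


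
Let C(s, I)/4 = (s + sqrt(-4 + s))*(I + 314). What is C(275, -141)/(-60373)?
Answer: -190300/60373 - 692*sqrt(271)/60373 ≈ -3.3408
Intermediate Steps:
C(s, I) = 4*(314 + I)*(s + sqrt(-4 + s)) (C(s, I) = 4*((s + sqrt(-4 + s))*(I + 314)) = 4*((s + sqrt(-4 + s))*(314 + I)) = 4*((314 + I)*(s + sqrt(-4 + s))) = 4*(314 + I)*(s + sqrt(-4 + s)))
C(275, -141)/(-60373) = (1256*275 + 1256*sqrt(-4 + 275) + 4*(-141)*275 + 4*(-141)*sqrt(-4 + 275))/(-60373) = (345400 + 1256*sqrt(271) - 155100 + 4*(-141)*sqrt(271))*(-1/60373) = (345400 + 1256*sqrt(271) - 155100 - 564*sqrt(271))*(-1/60373) = (190300 + 692*sqrt(271))*(-1/60373) = -190300/60373 - 692*sqrt(271)/60373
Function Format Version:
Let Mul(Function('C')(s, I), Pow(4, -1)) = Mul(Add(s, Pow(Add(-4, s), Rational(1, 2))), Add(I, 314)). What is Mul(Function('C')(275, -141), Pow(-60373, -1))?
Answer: Add(Rational(-190300, 60373), Mul(Rational(-692, 60373), Pow(271, Rational(1, 2)))) ≈ -3.3408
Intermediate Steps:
Function('C')(s, I) = Mul(4, Add(314, I), Add(s, Pow(Add(-4, s), Rational(1, 2)))) (Function('C')(s, I) = Mul(4, Mul(Add(s, Pow(Add(-4, s), Rational(1, 2))), Add(I, 314))) = Mul(4, Mul(Add(s, Pow(Add(-4, s), Rational(1, 2))), Add(314, I))) = Mul(4, Mul(Add(314, I), Add(s, Pow(Add(-4, s), Rational(1, 2))))) = Mul(4, Add(314, I), Add(s, Pow(Add(-4, s), Rational(1, 2)))))
Mul(Function('C')(275, -141), Pow(-60373, -1)) = Mul(Add(Mul(1256, 275), Mul(1256, Pow(Add(-4, 275), Rational(1, 2))), Mul(4, -141, 275), Mul(4, -141, Pow(Add(-4, 275), Rational(1, 2)))), Pow(-60373, -1)) = Mul(Add(345400, Mul(1256, Pow(271, Rational(1, 2))), -155100, Mul(4, -141, Pow(271, Rational(1, 2)))), Rational(-1, 60373)) = Mul(Add(345400, Mul(1256, Pow(271, Rational(1, 2))), -155100, Mul(-564, Pow(271, Rational(1, 2)))), Rational(-1, 60373)) = Mul(Add(190300, Mul(692, Pow(271, Rational(1, 2)))), Rational(-1, 60373)) = Add(Rational(-190300, 60373), Mul(Rational(-692, 60373), Pow(271, Rational(1, 2))))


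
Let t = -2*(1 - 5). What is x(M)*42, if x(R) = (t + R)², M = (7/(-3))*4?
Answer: 224/3 ≈ 74.667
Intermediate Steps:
t = 8 (t = -2*(-4) = 8)
M = -28/3 (M = (7*(-⅓))*4 = -7/3*4 = -28/3 ≈ -9.3333)
x(R) = (8 + R)²
x(M)*42 = (8 - 28/3)²*42 = (-4/3)²*42 = (16/9)*42 = 224/3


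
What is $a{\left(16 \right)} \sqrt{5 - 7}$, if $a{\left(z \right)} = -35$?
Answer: $- 35 i \sqrt{2} \approx - 49.497 i$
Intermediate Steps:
$a{\left(16 \right)} \sqrt{5 - 7} = - 35 \sqrt{5 - 7} = - 35 \sqrt{-2} = - 35 i \sqrt{2}$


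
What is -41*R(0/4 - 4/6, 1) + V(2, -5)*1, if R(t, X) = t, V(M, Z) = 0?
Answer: 82/3 ≈ 27.333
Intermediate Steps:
-41*R(0/4 - 4/6, 1) + V(2, -5)*1 = -41*(0/4 - 4/6) + 0*1 = -41*(0*(1/4) - 4*1/6) + 0 = -41*(0 - 2/3) + 0 = -41*(-2/3) + 0 = 82/3 + 0 = 82/3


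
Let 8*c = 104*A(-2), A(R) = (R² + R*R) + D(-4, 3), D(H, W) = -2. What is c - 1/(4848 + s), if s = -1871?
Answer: 232205/2977 ≈ 78.000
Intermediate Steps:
A(R) = -2 + 2*R² (A(R) = (R² + R*R) - 2 = (R² + R²) - 2 = 2*R² - 2 = -2 + 2*R²)
c = 78 (c = (104*(-2 + 2*(-2)²))/8 = (104*(-2 + 2*4))/8 = (104*(-2 + 8))/8 = (104*6)/8 = (⅛)*624 = 78)
c - 1/(4848 + s) = 78 - 1/(4848 - 1871) = 78 - 1/2977 = 232205/2977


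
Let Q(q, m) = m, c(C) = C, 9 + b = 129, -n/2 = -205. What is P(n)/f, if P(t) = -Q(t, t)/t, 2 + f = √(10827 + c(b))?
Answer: -2/10943 - √10947/10943 ≈ -0.0097439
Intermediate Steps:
n = 410 (n = -2*(-205) = 410)
b = 120 (b = -9 + 129 = 120)
f = -2 + √10947 (f = -2 + √(10827 + 120) = -2 + √10947 ≈ 102.63)
P(t) = -1 (P(t) = -t/t = -1*1 = -1)
P(n)/f = -1/(-2 + √10947)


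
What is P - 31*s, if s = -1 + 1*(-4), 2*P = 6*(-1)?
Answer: 152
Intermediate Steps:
P = -3 (P = (6*(-1))/2 = (½)*(-6) = -3)
s = -5 (s = -1 - 4 = -5)
P - 31*s = -3 - 31*(-5) = -3 + 155 = 152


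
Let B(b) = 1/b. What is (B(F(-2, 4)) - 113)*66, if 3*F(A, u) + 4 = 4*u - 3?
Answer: -7436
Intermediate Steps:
F(A, u) = -7/3 + 4*u/3 (F(A, u) = -4/3 + (4*u - 3)/3 = -4/3 + (-3 + 4*u)/3 = -4/3 + (-1 + 4*u/3) = -7/3 + 4*u/3)
(B(F(-2, 4)) - 113)*66 = (1/(-7/3 + (4/3)*4) - 113)*66 = (1/(-7/3 + 16/3) - 113)*66 = (1/3 - 113)*66 = (⅓ - 113)*66 = -338/3*66 = -7436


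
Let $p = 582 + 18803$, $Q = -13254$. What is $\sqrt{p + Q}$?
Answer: $\sqrt{6131} \approx 78.301$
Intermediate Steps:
$p = 19385$
$\sqrt{p + Q} = \sqrt{19385 - 13254} = \sqrt{6131}$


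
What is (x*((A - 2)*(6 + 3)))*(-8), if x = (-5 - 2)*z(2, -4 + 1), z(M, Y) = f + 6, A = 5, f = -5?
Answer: 1512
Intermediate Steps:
z(M, Y) = 1 (z(M, Y) = -5 + 6 = 1)
x = -7 (x = (-5 - 2)*1 = -7*1 = -7)
(x*((A - 2)*(6 + 3)))*(-8) = -7*(5 - 2)*(6 + 3)*(-8) = -21*9*(-8) = -7*27*(-8) = -189*(-8) = 1512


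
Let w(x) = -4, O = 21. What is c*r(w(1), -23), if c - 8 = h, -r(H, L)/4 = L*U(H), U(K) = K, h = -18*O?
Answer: 136160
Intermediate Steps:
h = -378 (h = -18*21 = -378)
r(H, L) = -4*H*L (r(H, L) = -4*L*H = -4*H*L)
c = -370 (c = 8 - 378 = -370)
c*r(w(1), -23) = -(-1480)*(-4)*(-23) = -370*(-368) = 136160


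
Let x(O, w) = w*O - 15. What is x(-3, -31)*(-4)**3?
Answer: -4992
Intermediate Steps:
x(O, w) = -15 + O*w (x(O, w) = O*w - 15 = -15 + O*w)
x(-3, -31)*(-4)**3 = (-15 - 3*(-31))*(-4)**3 = (-15 + 93)*(-64) = 78*(-64) = -4992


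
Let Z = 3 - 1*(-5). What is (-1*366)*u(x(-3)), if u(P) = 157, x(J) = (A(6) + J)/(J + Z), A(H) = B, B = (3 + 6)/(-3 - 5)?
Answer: -57462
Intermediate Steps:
B = -9/8 (B = 9/(-8) = 9*(-⅛) = -9/8 ≈ -1.1250)
Z = 8 (Z = 3 + 5 = 8)
A(H) = -9/8
x(J) = (-9/8 + J)/(8 + J) (x(J) = (-9/8 + J)/(J + 8) = (-9/8 + J)/(8 + J))
(-1*366)*u(x(-3)) = -1*366*157 = -366*157 = -57462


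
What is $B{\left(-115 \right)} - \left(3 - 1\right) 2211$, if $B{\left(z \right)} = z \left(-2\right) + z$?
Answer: $-4307$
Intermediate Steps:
$B{\left(z \right)} = - z$ ($B{\left(z \right)} = - 2 z + z = - z$)
$B{\left(-115 \right)} - \left(3 - 1\right) 2211 = \left(-1\right) \left(-115\right) - \left(3 - 1\right) 2211 = 115 - 2 \cdot 2211 = 115 - 4422 = -4307$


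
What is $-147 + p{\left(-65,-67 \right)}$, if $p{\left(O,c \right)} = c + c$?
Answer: $-281$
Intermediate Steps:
$p{\left(O,c \right)} = 2 c$
$-147 + p{\left(-65,-67 \right)} = -147 + 2 \left(-67\right) = -147 - 134 = -281$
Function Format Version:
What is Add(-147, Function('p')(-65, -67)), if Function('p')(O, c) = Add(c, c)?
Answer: -281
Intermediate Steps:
Function('p')(O, c) = Mul(2, c)
Add(-147, Function('p')(-65, -67)) = Add(-147, Mul(2, -67)) = Add(-147, -134) = -281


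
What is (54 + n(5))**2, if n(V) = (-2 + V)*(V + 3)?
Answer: 6084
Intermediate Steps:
n(V) = (-2 + V)*(3 + V)
(54 + n(5))**2 = (54 + (-6 + 5 + 5**2))**2 = (54 + (-6 + 5 + 25))**2 = (54 + 24)**2 = 78**2 = 6084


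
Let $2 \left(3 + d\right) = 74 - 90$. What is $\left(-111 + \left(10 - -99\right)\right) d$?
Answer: $22$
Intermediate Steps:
$d = -11$ ($d = -3 + \frac{74 - 90}{2} = -3 + \frac{1}{2} \left(-16\right) = -3 - 8 = -11$)
$\left(-111 + \left(10 - -99\right)\right) d = \left(-111 + \left(10 - -99\right)\right) \left(-11\right) = \left(-111 + \left(10 + 99\right)\right) \left(-11\right) = \left(-111 + 109\right) \left(-11\right) = \left(-2\right) \left(-11\right) = 22$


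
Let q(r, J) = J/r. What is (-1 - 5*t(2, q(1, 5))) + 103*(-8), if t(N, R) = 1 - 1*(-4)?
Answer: -850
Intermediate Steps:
t(N, R) = 5 (t(N, R) = 1 + 4 = 5)
(-1 - 5*t(2, q(1, 5))) + 103*(-8) = (-1 - 5*5) + 103*(-8) = (-1 - 25) - 824 = -26 - 824 = -850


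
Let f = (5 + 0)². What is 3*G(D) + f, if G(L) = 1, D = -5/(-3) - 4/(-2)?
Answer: 28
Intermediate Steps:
D = 11/3 (D = -5*(-⅓) - 4*(-½) = 5/3 + 2 = 11/3 ≈ 3.6667)
f = 25 (f = 5² = 25)
3*G(D) + f = 3*1 + 25 = 3 + 25 = 28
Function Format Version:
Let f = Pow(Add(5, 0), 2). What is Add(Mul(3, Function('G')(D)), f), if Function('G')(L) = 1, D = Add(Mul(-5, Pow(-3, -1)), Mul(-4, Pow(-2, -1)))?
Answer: 28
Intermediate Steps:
D = Rational(11, 3) (D = Add(Mul(-5, Rational(-1, 3)), Mul(-4, Rational(-1, 2))) = Add(Rational(5, 3), 2) = Rational(11, 3) ≈ 3.6667)
f = 25 (f = Pow(5, 2) = 25)
Add(Mul(3, Function('G')(D)), f) = Add(Mul(3, 1), 25) = Add(3, 25) = 28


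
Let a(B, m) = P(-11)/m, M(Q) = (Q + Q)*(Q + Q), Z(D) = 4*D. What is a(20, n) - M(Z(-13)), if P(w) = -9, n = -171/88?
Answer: -205416/19 ≈ -10811.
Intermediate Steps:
n = -171/88 (n = -171*1/88 = -171/88 ≈ -1.9432)
M(Q) = 4*Q² (M(Q) = (2*Q)*(2*Q) = 4*Q²)
a(B, m) = -9/m
a(20, n) - M(Z(-13)) = -9/(-171/88) - 4*(4*(-13))² = -9*(-88/171) - 4*(-52)² = 88/19 - 4*2704 = 88/19 - 1*10816 = 88/19 - 10816 = -205416/19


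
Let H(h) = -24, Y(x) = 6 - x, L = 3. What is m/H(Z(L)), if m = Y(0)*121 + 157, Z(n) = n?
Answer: -883/24 ≈ -36.792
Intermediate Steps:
m = 883 (m = (6 - 1*0)*121 + 157 = (6 + 0)*121 + 157 = 6*121 + 157 = 726 + 157 = 883)
m/H(Z(L)) = 883/(-24) = 883*(-1/24) = -883/24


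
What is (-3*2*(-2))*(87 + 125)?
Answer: 2544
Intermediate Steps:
(-3*2*(-2))*(87 + 125) = -6*(-2)*212 = 12*212 = 2544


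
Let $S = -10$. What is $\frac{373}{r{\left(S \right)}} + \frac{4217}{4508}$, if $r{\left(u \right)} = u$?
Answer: $- \frac{819657}{22540} \approx -36.365$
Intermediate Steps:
$\frac{373}{r{\left(S \right)}} + \frac{4217}{4508} = \frac{373}{-10} + \frac{4217}{4508} = 373 \left(- \frac{1}{10}\right) + 4217 \cdot \frac{1}{4508} = - \frac{373}{10} + \frac{4217}{4508} = - \frac{819657}{22540}$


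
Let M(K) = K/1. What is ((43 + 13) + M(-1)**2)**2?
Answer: 3249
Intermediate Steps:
M(K) = K (M(K) = K*1 = K)
((43 + 13) + M(-1)**2)**2 = ((43 + 13) + (-1)**2)**2 = (56 + 1)**2 = 57**2 = 3249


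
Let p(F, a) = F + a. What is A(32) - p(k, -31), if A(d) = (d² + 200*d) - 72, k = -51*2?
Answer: 7485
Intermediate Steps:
k = -102
A(d) = -72 + d² + 200*d
A(32) - p(k, -31) = (-72 + 32² + 200*32) - (-102 - 31) = (-72 + 1024 + 6400) - 1*(-133) = 7352 + 133 = 7485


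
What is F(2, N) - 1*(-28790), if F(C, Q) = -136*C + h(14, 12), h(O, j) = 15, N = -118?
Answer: 28533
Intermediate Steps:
F(C, Q) = 15 - 136*C (F(C, Q) = -136*C + 15 = 15 - 136*C)
F(2, N) - 1*(-28790) = (15 - 136*2) - 1*(-28790) = (15 - 272) + 28790 = -257 + 28790 = 28533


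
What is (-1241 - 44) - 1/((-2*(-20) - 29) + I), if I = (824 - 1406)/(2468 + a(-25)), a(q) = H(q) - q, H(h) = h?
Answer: -17069889/13283 ≈ -1285.1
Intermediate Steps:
a(q) = 0 (a(q) = q - q = 0)
I = -291/1234 (I = (824 - 1406)/(2468 + 0) = -582/2468 = -582*1/2468 = -291/1234 ≈ -0.23582)
(-1241 - 44) - 1/((-2*(-20) - 29) + I) = (-1241 - 44) - 1/((-2*(-20) - 29) - 291/1234) = -1285 - 1/((40 - 29) - 291/1234) = -1285 - 1/(11 - 291/1234) = -1285 - 1/13283/1234 = -1285 - 1*1234/13283 = -1285 - 1234/13283 = -17069889/13283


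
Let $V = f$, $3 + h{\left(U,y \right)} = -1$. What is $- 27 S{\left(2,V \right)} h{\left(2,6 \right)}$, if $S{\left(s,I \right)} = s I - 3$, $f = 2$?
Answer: $108$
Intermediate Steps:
$h{\left(U,y \right)} = -4$ ($h{\left(U,y \right)} = -3 - 1 = -4$)
$V = 2$
$S{\left(s,I \right)} = -3 + I s$ ($S{\left(s,I \right)} = I s - 3 = -3 + I s$)
$- 27 S{\left(2,V \right)} h{\left(2,6 \right)} = - 27 \left(-3 + 2 \cdot 2\right) \left(-4\right) = - 27 \left(-3 + 4\right) \left(-4\right) = \left(-27\right) 1 \left(-4\right) = \left(-27\right) \left(-4\right) = 108$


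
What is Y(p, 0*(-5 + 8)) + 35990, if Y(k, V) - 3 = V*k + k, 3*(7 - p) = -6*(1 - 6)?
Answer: 35990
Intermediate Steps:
p = -3 (p = 7 - (-2)*(1 - 6) = 7 - (-2)*(-5) = 7 - ⅓*30 = 7 - 10 = -3)
Y(k, V) = 3 + k + V*k (Y(k, V) = 3 + (V*k + k) = 3 + (k + V*k) = 3 + k + V*k)
Y(p, 0*(-5 + 8)) + 35990 = (3 - 3 + (0*(-5 + 8))*(-3)) + 35990 = (3 - 3 + (0*3)*(-3)) + 35990 = (3 - 3 + 0*(-3)) + 35990 = (3 - 3 + 0) + 35990 = 0 + 35990 = 35990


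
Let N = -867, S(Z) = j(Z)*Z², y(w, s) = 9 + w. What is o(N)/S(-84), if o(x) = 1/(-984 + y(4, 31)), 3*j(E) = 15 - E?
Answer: -1/226095408 ≈ -4.4229e-9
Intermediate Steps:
j(E) = 5 - E/3 (j(E) = (15 - E)/3 = 5 - E/3)
S(Z) = Z²*(5 - Z/3) (S(Z) = (5 - Z/3)*Z² = Z²*(5 - Z/3))
o(x) = -1/971 (o(x) = 1/(-984 + (9 + 4)) = 1/(-984 + 13) = 1/(-971) = -1/971)
o(N)/S(-84) = -1/(2352*(15 - 1*(-84)))/971 = -1/(2352*(15 + 84))/971 = -1/(971*((⅓)*7056*99)) = -1/971/232848 = -1/971*1/232848 = -1/226095408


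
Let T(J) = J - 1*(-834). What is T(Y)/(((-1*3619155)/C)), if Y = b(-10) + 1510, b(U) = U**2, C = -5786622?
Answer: 4714168056/1206385 ≈ 3907.7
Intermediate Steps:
Y = 1610 (Y = (-10)**2 + 1510 = 100 + 1510 = 1610)
T(J) = 834 + J (T(J) = J + 834 = 834 + J)
T(Y)/(((-1*3619155)/C)) = (834 + 1610)/((-1*3619155/(-5786622))) = 2444/((-3619155*(-1/5786622))) = 2444/(1206385/1928874) = 2444*(1928874/1206385) = 4714168056/1206385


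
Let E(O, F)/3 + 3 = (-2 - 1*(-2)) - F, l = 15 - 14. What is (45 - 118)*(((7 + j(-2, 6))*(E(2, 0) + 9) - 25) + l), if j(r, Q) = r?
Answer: 1752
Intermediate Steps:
l = 1
E(O, F) = -9 - 3*F (E(O, F) = -9 + 3*((-2 - 1*(-2)) - F) = -9 + 3*((-2 + 2) - F) = -9 + 3*(0 - F) = -9 + 3*(-F) = -9 - 3*F)
(45 - 118)*(((7 + j(-2, 6))*(E(2, 0) + 9) - 25) + l) = (45 - 118)*(((7 - 2)*((-9 - 3*0) + 9) - 25) + 1) = -73*((5*((-9 + 0) + 9) - 25) + 1) = -73*((5*(-9 + 9) - 25) + 1) = -73*((5*0 - 25) + 1) = -73*((0 - 25) + 1) = -73*(-25 + 1) = -73*(-24) = 1752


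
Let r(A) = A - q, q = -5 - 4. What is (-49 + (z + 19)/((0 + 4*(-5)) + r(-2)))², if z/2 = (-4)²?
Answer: 473344/169 ≈ 2800.9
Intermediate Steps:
z = 32 (z = 2*(-4)² = 2*16 = 32)
q = -9
r(A) = 9 + A (r(A) = A - 1*(-9) = A + 9 = 9 + A)
(-49 + (z + 19)/((0 + 4*(-5)) + r(-2)))² = (-49 + (32 + 19)/((0 + 4*(-5)) + (9 - 2)))² = (-49 + 51/((0 - 20) + 7))² = (-49 + 51/(-20 + 7))² = (-49 + 51/(-13))² = (-49 + 51*(-1/13))² = (-49 - 51/13)² = (-688/13)² = 473344/169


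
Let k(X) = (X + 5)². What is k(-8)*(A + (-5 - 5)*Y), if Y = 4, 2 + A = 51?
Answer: 81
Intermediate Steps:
A = 49 (A = -2 + 51 = 49)
k(X) = (5 + X)²
k(-8)*(A + (-5 - 5)*Y) = (5 - 8)²*(49 + (-5 - 5)*4) = (-3)²*(49 - 10*4) = 9*(49 - 40) = 9*9 = 81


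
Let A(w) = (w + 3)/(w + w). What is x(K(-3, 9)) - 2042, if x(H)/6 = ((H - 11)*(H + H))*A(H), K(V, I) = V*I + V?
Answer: 4600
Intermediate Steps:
A(w) = (3 + w)/(2*w) (A(w) = (3 + w)/((2*w)) = (3 + w)*(1/(2*w)) = (3 + w)/(2*w))
K(V, I) = V + I*V (K(V, I) = I*V + V = V + I*V)
x(H) = 6*(-11 + H)*(3 + H) (x(H) = 6*(((H - 11)*(H + H))*((3 + H)/(2*H))) = 6*(((-11 + H)*(2*H))*((3 + H)/(2*H))) = 6*((2*H*(-11 + H))*((3 + H)/(2*H))) = 6*((-11 + H)*(3 + H)) = 6*(-11 + H)*(3 + H))
x(K(-3, 9)) - 2042 = 6*(-11 - 3*(1 + 9))*(3 - 3*(1 + 9)) - 2042 = 6*(-11 - 3*10)*(3 - 3*10) - 2042 = 6*(-11 - 30)*(3 - 30) - 2042 = 6*(-41)*(-27) - 2042 = 6642 - 2042 = 4600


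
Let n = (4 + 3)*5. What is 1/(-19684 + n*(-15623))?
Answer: -1/566489 ≈ -1.7653e-6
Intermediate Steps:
n = 35 (n = 7*5 = 35)
1/(-19684 + n*(-15623)) = 1/(-19684 + 35*(-15623)) = 1/(-19684 - 546805) = 1/(-566489) = -1/566489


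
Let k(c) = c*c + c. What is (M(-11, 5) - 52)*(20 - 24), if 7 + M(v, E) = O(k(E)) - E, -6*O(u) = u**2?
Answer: 856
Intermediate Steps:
k(c) = c + c**2 (k(c) = c**2 + c = c + c**2)
O(u) = -u**2/6
M(v, E) = -7 - E - E**2*(1 + E)**2/6 (M(v, E) = -7 + (-E**2*(1 + E)**2/6 - E) = -7 + (-E - E**2*(1 + E)**2/6) = -7 - E - E**2*(1 + E)**2/6)
(M(-11, 5) - 52)*(20 - 24) = ((-7 - 1*5 - 1/6*5**2*(1 + 5)**2) - 52)*(20 - 24) = ((-7 - 5 - 1/6*25*6**2) - 52)*(-4) = ((-7 - 5 - 1/6*25*36) - 52)*(-4) = ((-7 - 5 - 150) - 52)*(-4) = (-162 - 52)*(-4) = -214*(-4) = 856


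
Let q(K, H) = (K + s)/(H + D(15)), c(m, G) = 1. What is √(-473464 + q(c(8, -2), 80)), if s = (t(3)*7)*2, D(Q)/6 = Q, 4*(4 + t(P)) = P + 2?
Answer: I*√547324639/34 ≈ 688.09*I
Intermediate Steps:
t(P) = -7/2 + P/4 (t(P) = -4 + (P + 2)/4 = -4 + (2 + P)/4 = -4 + (½ + P/4) = -7/2 + P/4)
D(Q) = 6*Q
s = -77/2 (s = ((-7/2 + (¼)*3)*7)*2 = ((-7/2 + ¾)*7)*2 = -11/4*7*2 = -77/4*2 = -77/2 ≈ -38.500)
q(K, H) = (-77/2 + K)/(90 + H) (q(K, H) = (K - 77/2)/(H + 6*15) = (-77/2 + K)/(H + 90) = (-77/2 + K)/(90 + H))
√(-473464 + q(c(8, -2), 80)) = √(-473464 + (-77/2 + 1)/(90 + 80)) = √(-473464 - 75/2/170) = √(-473464 + (1/170)*(-75/2)) = √(-473464 - 15/68) = √(-32195567/68) = I*√547324639/34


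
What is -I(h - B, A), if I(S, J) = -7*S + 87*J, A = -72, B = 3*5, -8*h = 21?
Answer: 49125/8 ≈ 6140.6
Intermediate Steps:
h = -21/8 (h = -⅛*21 = -21/8 ≈ -2.6250)
B = 15
-I(h - B, A) = -(-7*(-21/8 - 1*15) + 87*(-72)) = -(-7*(-21/8 - 15) - 6264) = -(-7*(-141/8) - 6264) = -(987/8 - 6264) = -1*(-49125/8) = 49125/8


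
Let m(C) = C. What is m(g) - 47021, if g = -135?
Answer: -47156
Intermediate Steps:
m(g) - 47021 = -135 - 47021 = -47156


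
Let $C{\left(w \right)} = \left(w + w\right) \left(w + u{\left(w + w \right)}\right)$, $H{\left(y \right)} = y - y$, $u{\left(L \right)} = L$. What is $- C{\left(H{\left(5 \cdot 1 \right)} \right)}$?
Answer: $0$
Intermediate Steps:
$H{\left(y \right)} = 0$
$C{\left(w \right)} = 6 w^{2}$ ($C{\left(w \right)} = \left(w + w\right) \left(w + \left(w + w\right)\right) = 2 w \left(w + 2 w\right) = 2 w 3 w = 6 w^{2}$)
$- C{\left(H{\left(5 \cdot 1 \right)} \right)} = - 6 \cdot 0^{2} = - 6 \cdot 0 = \left(-1\right) 0 = 0$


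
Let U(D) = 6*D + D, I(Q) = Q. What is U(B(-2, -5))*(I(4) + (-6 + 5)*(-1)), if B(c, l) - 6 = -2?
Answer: 140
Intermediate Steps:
B(c, l) = 4 (B(c, l) = 6 - 2 = 4)
U(D) = 7*D
U(B(-2, -5))*(I(4) + (-6 + 5)*(-1)) = (7*4)*(4 + (-6 + 5)*(-1)) = 28*(4 - 1*(-1)) = 28*(4 + 1) = 28*5 = 140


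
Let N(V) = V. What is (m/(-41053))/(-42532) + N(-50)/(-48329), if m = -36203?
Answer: 2759795323/2722117199564 ≈ 0.0010138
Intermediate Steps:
(m/(-41053))/(-42532) + N(-50)/(-48329) = -36203/(-41053)/(-42532) - 50/(-48329) = -36203*(-1/41053)*(-1/42532) - 50*(-1/48329) = (36203/41053)*(-1/42532) + 50/48329 = -36203/1746066196 + 50/48329 = 2759795323/2722117199564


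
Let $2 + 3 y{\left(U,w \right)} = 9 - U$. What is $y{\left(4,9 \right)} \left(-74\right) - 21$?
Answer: $-95$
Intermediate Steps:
$y{\left(U,w \right)} = \frac{7}{3} - \frac{U}{3}$ ($y{\left(U,w \right)} = - \frac{2}{3} + \frac{9 - U}{3} = - \frac{2}{3} - \left(-3 + \frac{U}{3}\right) = \frac{7}{3} - \frac{U}{3}$)
$y{\left(4,9 \right)} \left(-74\right) - 21 = \left(\frac{7}{3} - \frac{4}{3}\right) \left(-74\right) - 21 = 1 \left(-74\right) - 21 = -74 - 21 = -95$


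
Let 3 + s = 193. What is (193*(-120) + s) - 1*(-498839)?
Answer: 475869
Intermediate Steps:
s = 190 (s = -3 + 193 = 190)
(193*(-120) + s) - 1*(-498839) = (193*(-120) + 190) - 1*(-498839) = (-23160 + 190) + 498839 = -22970 + 498839 = 475869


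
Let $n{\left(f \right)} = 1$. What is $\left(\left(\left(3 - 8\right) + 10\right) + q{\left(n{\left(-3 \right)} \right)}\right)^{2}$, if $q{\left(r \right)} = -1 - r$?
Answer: $9$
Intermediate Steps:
$\left(\left(\left(3 - 8\right) + 10\right) + q{\left(n{\left(-3 \right)} \right)}\right)^{2} = \left(\left(\left(3 - 8\right) + 10\right) - 2\right)^{2} = \left(\left(-5 + 10\right) - 2\right)^{2} = \left(5 - 2\right)^{2} = 3^{2} = 9$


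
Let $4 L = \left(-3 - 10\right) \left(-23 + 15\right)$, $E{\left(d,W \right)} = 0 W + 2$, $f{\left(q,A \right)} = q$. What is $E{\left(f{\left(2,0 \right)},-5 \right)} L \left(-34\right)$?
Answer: $-1768$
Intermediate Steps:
$E{\left(d,W \right)} = 2$ ($E{\left(d,W \right)} = 0 + 2 = 2$)
$L = 26$ ($L = \frac{\left(-3 - 10\right) \left(-23 + 15\right)}{4} = \frac{\left(-13\right) \left(-8\right)}{4} = \frac{1}{4} \cdot 104 = 26$)
$E{\left(f{\left(2,0 \right)},-5 \right)} L \left(-34\right) = 2 \cdot 26 \left(-34\right) = 52 \left(-34\right) = -1768$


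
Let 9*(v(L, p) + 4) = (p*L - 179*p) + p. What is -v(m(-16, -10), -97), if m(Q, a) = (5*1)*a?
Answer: -7360/3 ≈ -2453.3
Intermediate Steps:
m(Q, a) = 5*a
v(L, p) = -4 - 178*p/9 + L*p/9 (v(L, p) = -4 + ((p*L - 179*p) + p)/9 = -4 + ((L*p - 179*p) + p)/9 = -4 + ((-179*p + L*p) + p)/9 = -4 + (-178*p + L*p)/9 = -4 + (-178*p/9 + L*p/9) = -4 - 178*p/9 + L*p/9)
-v(m(-16, -10), -97) = -(-4 - 178/9*(-97) + (⅑)*(5*(-10))*(-97)) = -(-4 + 17266/9 + (⅑)*(-50)*(-97)) = -(-4 + 17266/9 + 4850/9) = -1*7360/3 = -7360/3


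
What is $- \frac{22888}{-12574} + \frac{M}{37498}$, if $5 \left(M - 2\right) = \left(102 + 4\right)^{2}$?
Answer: $\frac{1108169581}{589374815} \approx 1.8802$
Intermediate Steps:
$M = \frac{11246}{5}$ ($M = 2 + \frac{\left(102 + 4\right)^{2}}{5} = 2 + \frac{106^{2}}{5} = 2 + \frac{1}{5} \cdot 11236 = 2 + \frac{11236}{5} = \frac{11246}{5} \approx 2249.2$)
$- \frac{22888}{-12574} + \frac{M}{37498} = - \frac{22888}{-12574} + \frac{11246}{5 \cdot 37498} = \left(-22888\right) \left(- \frac{1}{12574}\right) + \frac{11246}{5} \cdot \frac{1}{37498} = \frac{11444}{6287} + \frac{5623}{93745} = \frac{1108169581}{589374815}$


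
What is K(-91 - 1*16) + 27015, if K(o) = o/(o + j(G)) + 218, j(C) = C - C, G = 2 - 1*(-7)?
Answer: 27234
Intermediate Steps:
G = 9 (G = 2 + 7 = 9)
j(C) = 0
K(o) = 219 (K(o) = o/(o + 0) + 218 = o/o + 218 = 1 + 218 = 219)
K(-91 - 1*16) + 27015 = 219 + 27015 = 27234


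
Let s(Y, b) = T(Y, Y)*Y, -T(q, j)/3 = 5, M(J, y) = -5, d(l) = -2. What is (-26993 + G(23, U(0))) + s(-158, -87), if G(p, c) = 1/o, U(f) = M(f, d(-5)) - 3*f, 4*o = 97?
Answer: -2388427/97 ≈ -24623.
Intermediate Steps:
o = 97/4 (o = (¼)*97 = 97/4 ≈ 24.250)
T(q, j) = -15 (T(q, j) = -3*5 = -15)
U(f) = -5 - 3*f
G(p, c) = 4/97 (G(p, c) = 1/(97/4) = 4/97)
s(Y, b) = -15*Y
(-26993 + G(23, U(0))) + s(-158, -87) = (-26993 + 4/97) - 15*(-158) = -2618317/97 + 2370 = -2388427/97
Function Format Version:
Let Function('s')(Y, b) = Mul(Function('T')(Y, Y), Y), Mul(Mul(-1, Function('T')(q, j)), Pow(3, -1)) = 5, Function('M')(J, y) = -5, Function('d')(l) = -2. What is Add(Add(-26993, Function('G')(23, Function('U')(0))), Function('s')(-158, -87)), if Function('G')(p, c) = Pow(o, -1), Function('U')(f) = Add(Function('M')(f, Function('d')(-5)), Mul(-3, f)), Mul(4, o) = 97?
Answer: Rational(-2388427, 97) ≈ -24623.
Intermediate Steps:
o = Rational(97, 4) (o = Mul(Rational(1, 4), 97) = Rational(97, 4) ≈ 24.250)
Function('T')(q, j) = -15 (Function('T')(q, j) = Mul(-3, 5) = -15)
Function('U')(f) = Add(-5, Mul(-3, f))
Function('G')(p, c) = Rational(4, 97) (Function('G')(p, c) = Pow(Rational(97, 4), -1) = Rational(4, 97))
Function('s')(Y, b) = Mul(-15, Y)
Add(Add(-26993, Function('G')(23, Function('U')(0))), Function('s')(-158, -87)) = Add(Add(-26993, Rational(4, 97)), Mul(-15, -158)) = Add(Rational(-2618317, 97), 2370) = Rational(-2388427, 97)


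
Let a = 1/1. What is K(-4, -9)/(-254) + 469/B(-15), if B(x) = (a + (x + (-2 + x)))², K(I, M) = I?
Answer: 61485/122047 ≈ 0.50378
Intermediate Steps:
a = 1
B(x) = (-1 + 2*x)² (B(x) = (1 + (x + (-2 + x)))² = (1 + (-2 + 2*x))² = (-1 + 2*x)²)
K(-4, -9)/(-254) + 469/B(-15) = -4/(-254) + 469/((-1 + 2*(-15))²) = -4*(-1/254) + 469/((-1 - 30)²) = 2/127 + 469/((-31)²) = 2/127 + 469/961 = 61485/122047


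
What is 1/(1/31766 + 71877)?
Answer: 31766/2283244783 ≈ 1.3913e-5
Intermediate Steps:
1/(1/31766 + 71877) = 1/(2283244783/31766) = 31766/2283244783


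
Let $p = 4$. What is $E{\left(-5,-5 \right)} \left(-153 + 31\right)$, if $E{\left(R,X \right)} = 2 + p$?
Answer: $-732$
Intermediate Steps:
$E{\left(R,X \right)} = 6$ ($E{\left(R,X \right)} = 2 + 4 = 6$)
$E{\left(-5,-5 \right)} \left(-153 + 31\right) = 6 \left(-153 + 31\right) = 6 \left(-122\right) = -732$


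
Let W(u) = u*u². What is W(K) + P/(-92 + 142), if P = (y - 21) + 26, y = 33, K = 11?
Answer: 33294/25 ≈ 1331.8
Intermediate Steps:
W(u) = u³
P = 38 (P = (33 - 21) + 26 = 12 + 26 = 38)
W(K) + P/(-92 + 142) = 11³ + 38/(-92 + 142) = 1331 + 38/50 = 1331 + 38*(1/50) = 1331 + 19/25 = 33294/25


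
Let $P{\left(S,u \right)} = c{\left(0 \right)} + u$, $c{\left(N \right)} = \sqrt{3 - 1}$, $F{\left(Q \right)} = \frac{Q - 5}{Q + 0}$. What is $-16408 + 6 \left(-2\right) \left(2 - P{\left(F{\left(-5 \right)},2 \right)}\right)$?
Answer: $-16408 + 12 \sqrt{2} \approx -16391.0$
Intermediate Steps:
$F{\left(Q \right)} = \frac{-5 + Q}{Q}$
$c{\left(N \right)} = \sqrt{2}$
$P{\left(S,u \right)} = u + \sqrt{2}$ ($P{\left(S,u \right)} = \sqrt{2} + u = u + \sqrt{2}$)
$-16408 + 6 \left(-2\right) \left(2 - P{\left(F{\left(-5 \right)},2 \right)}\right) = -16408 + 6 \left(-2\right) \left(2 - \left(2 + \sqrt{2}\right)\right) = -16408 - 12 \left(2 - \left(2 + \sqrt{2}\right)\right) = -16408 - 12 \left(- \sqrt{2}\right) = -16408 + 12 \sqrt{2}$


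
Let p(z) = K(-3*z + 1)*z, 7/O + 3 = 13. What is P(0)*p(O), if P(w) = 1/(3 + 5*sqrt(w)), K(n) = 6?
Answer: 7/5 ≈ 1.4000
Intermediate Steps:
O = 7/10 (O = 7/(-3 + 13) = 7/10 ≈ 0.70000)
p(z) = 6*z
P(0)*p(O) = (6*(7/10))/(3 + 5*sqrt(0)) = (21/5)/(3 + 5*0) = (21/5)/(3 + 0) = (21/5)/3 = (1/3)*(21/5) = 7/5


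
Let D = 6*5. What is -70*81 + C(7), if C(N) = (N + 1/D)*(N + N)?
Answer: -83573/15 ≈ -5571.5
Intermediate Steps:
D = 30
C(N) = 2*N*(1/30 + N) (C(N) = (N + 1/30)*(N + N) = (N + 1/30)*(2*N) = (1/30 + N)*(2*N) = 2*N*(1/30 + N))
-70*81 + C(7) = -70*81 + (1/15)*7*(1 + 30*7) = -5670 + (1/15)*7*(1 + 210) = -5670 + (1/15)*7*211 = -5670 + 1477/15 = -83573/15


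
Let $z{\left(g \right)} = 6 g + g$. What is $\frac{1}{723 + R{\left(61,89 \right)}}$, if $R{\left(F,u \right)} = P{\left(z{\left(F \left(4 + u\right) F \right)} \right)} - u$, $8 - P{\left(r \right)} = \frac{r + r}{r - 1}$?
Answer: $\frac{1211185}{775158399} \approx 0.0015625$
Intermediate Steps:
$z{\left(g \right)} = 7 g$
$P{\left(r \right)} = 8 - \frac{2 r}{-1 + r}$ ($P{\left(r \right)} = 8 - \frac{r + r}{r - 1} = 8 - \frac{2 r}{-1 + r}$)
$R{\left(F,u \right)} = - u + \frac{2 \left(-4 + 21 F^{2} \left(4 + u\right)\right)}{-1 + 7 F^{2} \left(4 + u\right)}$ ($R{\left(F,u \right)} = \frac{2 \left(-4 + 3 \cdot 7 F \left(4 + u\right) F\right)}{-1 + 7 F \left(4 + u\right) F} - u = \frac{2 \left(-4 + 3 \cdot 7 F^{2} \left(4 + u\right)\right)}{-1 + 7 F^{2} \left(4 + u\right)} - u = \frac{2 \left(-4 + 21 F^{2} \left(4 + u\right)\right)}{-1 + 7 F^{2} \left(4 + u\right)} - u = - u + \frac{2 \left(-4 + 21 F^{2} \left(4 + u\right)\right)}{-1 + 7 F^{2} \left(4 + u\right)}$)
$\frac{1}{723 + R{\left(61,89 \right)}} = \frac{1}{723 + \frac{-8 - 89 \left(-1 + 7 \cdot 61^{2} \left(4 + 89\right)\right) + 42 \cdot 61^{2} \left(4 + 89\right)}{-1 + 7 \cdot 61^{2} \left(4 + 89\right)}} = \frac{1}{723 + \frac{-8 - 89 \left(-1 + 7 \cdot 3721 \cdot 93\right) + 42 \cdot 3721 \cdot 93}{-1 + 7 \cdot 3721 \cdot 93}} = \frac{1}{723 + \frac{-8 - 89 \left(-1 + 2422371\right) + 14534226}{-1 + 2422371}} = \frac{1}{723 + \frac{-8 - 89 \cdot 2422370 + 14534226}{2422370}} = \frac{1}{723 + \frac{-8 - 215590930 + 14534226}{2422370}} = \frac{1}{723 + \frac{1}{2422370} \left(-201056712\right)} = \frac{1}{723 - \frac{100528356}{1211185}} = \frac{1}{\frac{775158399}{1211185}} = \frac{1211185}{775158399}$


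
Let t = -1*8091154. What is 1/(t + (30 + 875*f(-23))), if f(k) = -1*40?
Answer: -1/8126124 ≈ -1.2306e-7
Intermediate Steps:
t = -8091154
f(k) = -40
1/(t + (30 + 875*f(-23))) = 1/(-8091154 + (30 + 875*(-40))) = 1/(-8091154 + (30 - 35000)) = 1/(-8091154 - 34970) = 1/(-8126124) = -1/8126124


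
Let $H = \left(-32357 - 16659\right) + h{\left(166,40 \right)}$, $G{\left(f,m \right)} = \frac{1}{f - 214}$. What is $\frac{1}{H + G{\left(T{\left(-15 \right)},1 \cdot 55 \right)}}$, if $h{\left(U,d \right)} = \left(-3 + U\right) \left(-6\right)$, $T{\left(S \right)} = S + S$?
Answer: $- \frac{244}{12198537} \approx -2.0002 \cdot 10^{-5}$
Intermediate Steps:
$T{\left(S \right)} = 2 S$
$G{\left(f,m \right)} = \frac{1}{-214 + f}$
$h{\left(U,d \right)} = 18 - 6 U$
$H = -49994$ ($H = \left(-32357 - 16659\right) + \left(18 - 996\right) = -49016 + \left(18 - 996\right) = -49016 - 978 = -49994$)
$\frac{1}{H + G{\left(T{\left(-15 \right)},1 \cdot 55 \right)}} = \frac{1}{-49994 + \frac{1}{-214 + 2 \left(-15\right)}} = \frac{1}{-49994 + \frac{1}{-214 - 30}} = \frac{1}{-49994 + \frac{1}{-244}} = \frac{1}{-49994 - \frac{1}{244}} = \frac{1}{- \frac{12198537}{244}} = - \frac{244}{12198537}$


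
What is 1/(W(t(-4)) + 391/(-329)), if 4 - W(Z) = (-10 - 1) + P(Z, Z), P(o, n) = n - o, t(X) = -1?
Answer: 329/4544 ≈ 0.072403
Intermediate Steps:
W(Z) = 15 (W(Z) = 4 - ((-10 - 1) + (Z - Z)) = 4 - (-11 + 0) = 4 - 1*(-11) = 4 + 11 = 15)
1/(W(t(-4)) + 391/(-329)) = 1/(15 + 391/(-329)) = 1/(15 + 391*(-1/329)) = 1/(15 - 391/329) = 1/(4544/329) = 329/4544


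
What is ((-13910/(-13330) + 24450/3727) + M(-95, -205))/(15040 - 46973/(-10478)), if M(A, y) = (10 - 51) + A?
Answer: -215604882922/25262917900273 ≈ -0.0085344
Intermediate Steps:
M(A, y) = -41 + A
((-13910/(-13330) + 24450/3727) + M(-95, -205))/(15040 - 46973/(-10478)) = ((-13910/(-13330) + 24450/3727) + (-41 - 95))/(15040 - 46973/(-10478)) = ((-13910*(-1/13330) + 24450*(1/3727)) - 136)/(15040 - 46973*(-1/10478)) = ((1391/1333 + 24450/3727) - 136)/(15040 + 46973/10478) = (37776107/4968091 - 136)/(157636093/10478) = -637884269/4968091*10478/157636093 = -215604882922/25262917900273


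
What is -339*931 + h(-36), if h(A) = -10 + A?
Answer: -315655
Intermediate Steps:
-339*931 + h(-36) = -339*931 + (-10 - 36) = -315609 - 46 = -315655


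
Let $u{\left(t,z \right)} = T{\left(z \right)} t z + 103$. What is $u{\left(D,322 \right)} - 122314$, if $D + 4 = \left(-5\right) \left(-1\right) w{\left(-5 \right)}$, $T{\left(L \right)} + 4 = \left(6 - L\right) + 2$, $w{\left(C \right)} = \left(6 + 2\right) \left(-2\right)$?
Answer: $8479053$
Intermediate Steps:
$w{\left(C \right)} = -16$ ($w{\left(C \right)} = 8 \left(-2\right) = -16$)
$T{\left(L \right)} = 4 - L$ ($T{\left(L \right)} = -4 + \left(\left(6 - L\right) + 2\right) = -4 - \left(-8 + L\right) = 4 - L$)
$D = -84$ ($D = -4 + \left(-5\right) \left(-1\right) \left(-16\right) = -4 + 5 \left(-16\right) = -4 - 80 = -84$)
$u{\left(t,z \right)} = 103 + t z \left(4 - z\right)$ ($u{\left(t,z \right)} = \left(4 - z\right) t z + 103 = t \left(4 - z\right) z + 103 = t z \left(4 - z\right) + 103 = 103 + t z \left(4 - z\right)$)
$u{\left(D,322 \right)} - 122314 = \left(103 - \left(-84\right) 322 \left(-4 + 322\right)\right) - 122314 = \left(103 - \left(-84\right) 322 \cdot 318\right) - 122314 = \left(103 + 8601264\right) - 122314 = 8601367 - 122314 = 8479053$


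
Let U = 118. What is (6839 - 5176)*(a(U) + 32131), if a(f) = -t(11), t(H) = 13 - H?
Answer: 53430527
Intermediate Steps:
a(f) = -2 (a(f) = -(13 - 1*11) = -(13 - 11) = -1*2 = -2)
(6839 - 5176)*(a(U) + 32131) = (6839 - 5176)*(-2 + 32131) = 1663*32129 = 53430527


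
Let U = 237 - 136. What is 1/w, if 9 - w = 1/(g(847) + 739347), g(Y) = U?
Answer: 739448/6655031 ≈ 0.11111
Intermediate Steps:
U = 101
g(Y) = 101
w = 6655031/739448 (w = 9 - 1/(101 + 739347) = 9 - 1/739448 = 6655031/739448 ≈ 9.0000)
1/w = 1/(6655031/739448) = 739448/6655031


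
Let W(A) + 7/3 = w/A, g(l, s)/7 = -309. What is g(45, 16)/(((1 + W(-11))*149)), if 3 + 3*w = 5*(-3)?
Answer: 71379/3874 ≈ 18.425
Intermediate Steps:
w = -6 (w = -1 + (5*(-3))/3 = -1 + (⅓)*(-15) = -1 - 5 = -6)
g(l, s) = -2163 (g(l, s) = 7*(-309) = -2163)
W(A) = -7/3 - 6/A
g(45, 16)/(((1 + W(-11))*149)) = -2163*1/(149*(1 + (-7/3 - 6/(-11)))) = -2163*1/(149*(1 + (-7/3 - 6*(-1/11)))) = -2163*1/(149*(1 + (-7/3 + 6/11))) = -2163*1/(149*(1 - 59/33)) = -2163/((-26/33*149)) = -2163/(-3874/33) = -2163*(-33/3874) = 71379/3874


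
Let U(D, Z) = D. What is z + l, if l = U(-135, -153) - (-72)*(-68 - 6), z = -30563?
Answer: -36026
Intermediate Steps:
l = -5463 (l = -135 - (-72)*(-68 - 6) = -135 - (-72)*(-74) = -135 - 1*5328 = -135 - 5328 = -5463)
z + l = -30563 - 5463 = -36026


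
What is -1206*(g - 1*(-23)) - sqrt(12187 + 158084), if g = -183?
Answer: 192960 - 3*sqrt(18919) ≈ 1.9255e+5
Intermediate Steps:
-1206*(g - 1*(-23)) - sqrt(12187 + 158084) = -1206*(-183 - 1*(-23)) - sqrt(12187 + 158084) = -1206*(-183 + 23) - sqrt(170271) = -1206*(-160) - 3*sqrt(18919) = 192960 - 3*sqrt(18919)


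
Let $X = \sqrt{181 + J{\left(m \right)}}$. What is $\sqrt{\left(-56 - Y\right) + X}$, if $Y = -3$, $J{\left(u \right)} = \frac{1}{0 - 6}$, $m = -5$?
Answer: $\frac{\sqrt{-1908 + 6 \sqrt{6510}}}{6} \approx 6.2891 i$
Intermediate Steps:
$J{\left(u \right)} = - \frac{1}{6}$ ($J{\left(u \right)} = \frac{1}{-6} = - \frac{1}{6}$)
$X = \frac{\sqrt{6510}}{6}$ ($X = \sqrt{181 - \frac{1}{6}} = \sqrt{\frac{1085}{6}} = \frac{\sqrt{6510}}{6} \approx 13.447$)
$\sqrt{\left(-56 - Y\right) + X} = \sqrt{\left(-56 - -3\right) + \frac{\sqrt{6510}}{6}} = \sqrt{\left(-56 + 3\right) + \frac{\sqrt{6510}}{6}} = \sqrt{-53 + \frac{\sqrt{6510}}{6}}$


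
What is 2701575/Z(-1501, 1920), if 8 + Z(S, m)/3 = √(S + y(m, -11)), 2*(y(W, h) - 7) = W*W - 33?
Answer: 14408400/3683251 + 6303675*√150342/3683251 ≈ 667.51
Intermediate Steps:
y(W, h) = -19/2 + W²/2 (y(W, h) = 7 + (W*W - 33)/2 = 7 + (W² - 33)/2 = 7 + (-33 + W²)/2 = 7 + (-33/2 + W²/2) = -19/2 + W²/2)
Z(S, m) = -24 + 3*√(-19/2 + S + m²/2) (Z(S, m) = -24 + 3*√(S + (-19/2 + m²/2)) = -24 + 3*√(-19/2 + S + m²/2))
2701575/Z(-1501, 1920) = 2701575/(-24 + 3*√(-38 + 2*1920² + 4*(-1501))/2) = 2701575/(-24 + 3*√(-38 + 2*3686400 - 6004)/2) = 2701575/(-24 + 3*√(-38 + 7372800 - 6004)/2) = 2701575/(-24 + 3*√7366758/2) = 2701575/(-24 + 3*(7*√150342)/2) = 2701575/(-24 + 21*√150342/2)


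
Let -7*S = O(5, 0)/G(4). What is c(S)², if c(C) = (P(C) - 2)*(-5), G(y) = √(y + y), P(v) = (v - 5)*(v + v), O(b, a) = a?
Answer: 100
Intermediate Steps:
P(v) = 2*v*(-5 + v) (P(v) = (-5 + v)*(2*v) = 2*v*(-5 + v))
G(y) = √2*√y (G(y) = √(2*y) = √2*√y)
S = 0 (S = -0/(√2*√4) = -0/(√2*2) = -0/(2*√2) = -0*√2/4 = -⅐*0 = 0)
c(C) = 10 - 10*C*(-5 + C) (c(C) = (2*C*(-5 + C) - 2)*(-5) = (-2 + 2*C*(-5 + C))*(-5) = 10 - 10*C*(-5 + C))
c(S)² = (10 - 10*0*(-5 + 0))² = (10 - 10*0*(-5))² = (10 + 0)² = 10² = 100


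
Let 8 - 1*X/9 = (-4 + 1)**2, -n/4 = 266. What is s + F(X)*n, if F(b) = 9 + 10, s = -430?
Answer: -20646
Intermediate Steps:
n = -1064 (n = -4*266 = -1064)
X = -9 (X = 72 - 9*(-4 + 1)**2 = 72 - 9*(-3)**2 = 72 - 9*9 = 72 - 81 = -9)
F(b) = 19
s + F(X)*n = -430 + 19*(-1064) = -430 - 20216 = -20646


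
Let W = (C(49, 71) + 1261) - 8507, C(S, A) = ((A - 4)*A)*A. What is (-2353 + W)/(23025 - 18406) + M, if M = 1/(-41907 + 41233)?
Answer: 221167133/3113206 ≈ 71.042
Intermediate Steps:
C(S, A) = A²*(-4 + A) (C(S, A) = ((-4 + A)*A)*A = (A*(-4 + A))*A = A²*(-4 + A))
M = -1/674 (M = 1/(-674) = -1/674 ≈ -0.0014837)
W = 330501 (W = (71²*(-4 + 71) + 1261) - 8507 = (5041*67 + 1261) - 8507 = (337747 + 1261) - 8507 = 339008 - 8507 = 330501)
(-2353 + W)/(23025 - 18406) + M = (-2353 + 330501)/(23025 - 18406) - 1/674 = 328148/4619 - 1/674 = 221167133/3113206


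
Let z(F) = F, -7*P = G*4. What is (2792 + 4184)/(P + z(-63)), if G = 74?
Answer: -48832/737 ≈ -66.258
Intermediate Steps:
P = -296/7 (P = -74*4/7 = -⅐*296 = -296/7 ≈ -42.286)
(2792 + 4184)/(P + z(-63)) = (2792 + 4184)/(-296/7 - 63) = 6976/(-737/7) = 6976*(-7/737) = -48832/737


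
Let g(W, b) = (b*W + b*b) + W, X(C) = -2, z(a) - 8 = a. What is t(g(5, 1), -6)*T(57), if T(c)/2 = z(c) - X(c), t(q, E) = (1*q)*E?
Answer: -8844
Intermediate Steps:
z(a) = 8 + a
g(W, b) = W + b**2 + W*b (g(W, b) = (W*b + b**2) + W = (b**2 + W*b) + W = W + b**2 + W*b)
t(q, E) = E*q (t(q, E) = q*E = E*q)
T(c) = 20 + 2*c (T(c) = 2*((8 + c) - 1*(-2)) = 2*((8 + c) + 2) = 2*(10 + c) = 20 + 2*c)
t(g(5, 1), -6)*T(57) = (-6*(5 + 1**2 + 5*1))*(20 + 2*57) = (-6*(5 + 1 + 5))*(20 + 114) = -6*11*134 = -66*134 = -8844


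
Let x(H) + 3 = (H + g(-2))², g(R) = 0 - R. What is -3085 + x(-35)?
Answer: -1999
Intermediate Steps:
g(R) = -R
x(H) = -3 + (2 + H)² (x(H) = -3 + (H - 1*(-2))² = -3 + (H + 2)² = -3 + (2 + H)²)
-3085 + x(-35) = -3085 + (-3 + (2 - 35)²) = -3085 + (-3 + (-33)²) = -3085 + (-3 + 1089) = -3085 + 1086 = -1999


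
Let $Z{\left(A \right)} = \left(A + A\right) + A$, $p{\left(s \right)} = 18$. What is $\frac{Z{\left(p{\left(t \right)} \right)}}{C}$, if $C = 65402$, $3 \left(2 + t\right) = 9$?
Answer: $\frac{27}{32701} \approx 0.00082566$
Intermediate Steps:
$t = 1$ ($t = -2 + \frac{1}{3} \cdot 9 = -2 + 3 = 1$)
$Z{\left(A \right)} = 3 A$ ($Z{\left(A \right)} = 2 A + A = 3 A$)
$\frac{Z{\left(p{\left(t \right)} \right)}}{C} = \frac{3 \cdot 18}{65402} = 54 \cdot \frac{1}{65402} = \frac{27}{32701}$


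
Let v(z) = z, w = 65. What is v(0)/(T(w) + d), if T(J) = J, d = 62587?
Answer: 0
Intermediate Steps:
v(0)/(T(w) + d) = 0/(65 + 62587) = 0/62652 = (1/62652)*0 = 0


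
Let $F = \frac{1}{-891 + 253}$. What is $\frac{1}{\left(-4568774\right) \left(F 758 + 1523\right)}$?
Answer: $- \frac{319}{2217947888492} \approx -1.4383 \cdot 10^{-10}$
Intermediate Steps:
$F = - \frac{1}{638}$ ($F = \frac{1}{-638} = - \frac{1}{638} \approx -0.0015674$)
$\frac{1}{\left(-4568774\right) \left(F 758 + 1523\right)} = \frac{1}{\left(-4568774\right) \left(\left(- \frac{1}{638}\right) 758 + 1523\right)} = - \frac{1}{4568774 \left(- \frac{379}{319} + 1523\right)} = - \frac{1}{4568774 \cdot \frac{485458}{319}} = \left(- \frac{1}{4568774}\right) \frac{319}{485458} = - \frac{319}{2217947888492}$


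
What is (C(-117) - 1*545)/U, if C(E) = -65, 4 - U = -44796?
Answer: -61/4480 ≈ -0.013616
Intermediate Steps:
U = 44800 (U = 4 - 1*(-44796) = 4 + 44796 = 44800)
(C(-117) - 1*545)/U = (-65 - 1*545)/44800 = (-65 - 545)*(1/44800) = -610*1/44800 = -61/4480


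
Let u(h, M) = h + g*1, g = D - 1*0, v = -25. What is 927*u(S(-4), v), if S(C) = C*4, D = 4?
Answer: -11124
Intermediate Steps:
S(C) = 4*C
g = 4 (g = 4 - 1*0 = 4 + 0 = 4)
u(h, M) = 4 + h (u(h, M) = h + 4*1 = h + 4 = 4 + h)
927*u(S(-4), v) = 927*(4 + 4*(-4)) = 927*(4 - 16) = 927*(-12) = -11124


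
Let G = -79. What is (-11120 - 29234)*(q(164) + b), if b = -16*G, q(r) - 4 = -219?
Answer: -42331346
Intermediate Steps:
q(r) = -215 (q(r) = 4 - 219 = -215)
b = 1264 (b = -16*(-79) = 1264)
(-11120 - 29234)*(q(164) + b) = (-11120 - 29234)*(-215 + 1264) = -40354*1049 = -42331346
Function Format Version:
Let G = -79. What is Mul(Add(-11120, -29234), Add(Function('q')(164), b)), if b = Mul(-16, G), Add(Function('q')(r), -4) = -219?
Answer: -42331346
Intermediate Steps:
Function('q')(r) = -215 (Function('q')(r) = Add(4, -219) = -215)
b = 1264 (b = Mul(-16, -79) = 1264)
Mul(Add(-11120, -29234), Add(Function('q')(164), b)) = Mul(Add(-11120, -29234), Add(-215, 1264)) = Mul(-40354, 1049) = -42331346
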